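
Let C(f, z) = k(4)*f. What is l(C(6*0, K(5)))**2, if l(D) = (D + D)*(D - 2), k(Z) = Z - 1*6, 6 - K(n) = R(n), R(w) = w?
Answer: 0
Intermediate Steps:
K(n) = 6 - n
k(Z) = -6 + Z (k(Z) = Z - 6 = -6 + Z)
C(f, z) = -2*f (C(f, z) = (-6 + 4)*f = -2*f)
l(D) = 2*D*(-2 + D) (l(D) = (2*D)*(-2 + D) = 2*D*(-2 + D))
l(C(6*0, K(5)))**2 = (2*(-12*0)*(-2 - 12*0))**2 = (2*(-2*0)*(-2 - 2*0))**2 = (2*0*(-2 + 0))**2 = (2*0*(-2))**2 = 0**2 = 0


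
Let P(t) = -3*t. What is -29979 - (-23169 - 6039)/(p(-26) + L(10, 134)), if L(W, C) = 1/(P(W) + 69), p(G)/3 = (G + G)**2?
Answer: -9483287139/316369 ≈ -29975.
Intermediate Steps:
p(G) = 12*G**2 (p(G) = 3*(G + G)**2 = 3*(2*G)**2 = 3*(4*G**2) = 12*G**2)
L(W, C) = 1/(69 - 3*W) (L(W, C) = 1/(-3*W + 69) = 1/(69 - 3*W))
-29979 - (-23169 - 6039)/(p(-26) + L(10, 134)) = -29979 - (-23169 - 6039)/(12*(-26)**2 - 1/(-69 + 3*10)) = -29979 - (-29208)/(12*676 - 1/(-69 + 30)) = -29979 - (-29208)/(8112 - 1/(-39)) = -29979 - (-29208)/(8112 - 1*(-1/39)) = -29979 - (-29208)/(8112 + 1/39) = -29979 - (-29208)/316369/39 = -29979 - (-29208)*39/316369 = -29979 - 1*(-1139112/316369) = -29979 + 1139112/316369 = -9483287139/316369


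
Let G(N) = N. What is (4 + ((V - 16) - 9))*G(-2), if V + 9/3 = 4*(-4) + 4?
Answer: 72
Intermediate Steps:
V = -15 (V = -3 + (4*(-4) + 4) = -3 + (-16 + 4) = -3 - 12 = -15)
(4 + ((V - 16) - 9))*G(-2) = (4 + ((-15 - 16) - 9))*(-2) = (4 + (-31 - 9))*(-2) = (4 - 40)*(-2) = -36*(-2) = 72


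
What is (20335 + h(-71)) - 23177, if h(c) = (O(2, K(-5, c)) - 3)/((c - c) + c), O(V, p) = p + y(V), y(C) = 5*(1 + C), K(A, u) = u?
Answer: -201723/71 ≈ -2841.2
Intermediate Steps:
y(C) = 5 + 5*C
O(V, p) = 5 + p + 5*V (O(V, p) = p + (5 + 5*V) = 5 + p + 5*V)
h(c) = (12 + c)/c (h(c) = ((5 + c + 5*2) - 3)/((c - c) + c) = ((5 + c + 10) - 3)/(0 + c) = ((15 + c) - 3)/c = (12 + c)/c)
(20335 + h(-71)) - 23177 = (20335 + (12 - 71)/(-71)) - 23177 = (20335 - 1/71*(-59)) - 23177 = (20335 + 59/71) - 23177 = 1443844/71 - 23177 = -201723/71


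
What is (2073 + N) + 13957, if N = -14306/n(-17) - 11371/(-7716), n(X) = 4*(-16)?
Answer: 1003388945/61728 ≈ 16255.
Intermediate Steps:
n(X) = -64
N = 13889105/61728 (N = -14306/(-64) - 11371/(-7716) = -14306*(-1/64) - 11371*(-1/7716) = 7153/32 + 11371/7716 = 13889105/61728 ≈ 225.00)
(2073 + N) + 13957 = (2073 + 13889105/61728) + 13957 = 141851249/61728 + 13957 = 1003388945/61728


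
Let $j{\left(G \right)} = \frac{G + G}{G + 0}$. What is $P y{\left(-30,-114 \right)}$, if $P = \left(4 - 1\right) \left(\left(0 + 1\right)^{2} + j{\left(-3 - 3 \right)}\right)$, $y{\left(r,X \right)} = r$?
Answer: $-270$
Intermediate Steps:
$j{\left(G \right)} = 2$ ($j{\left(G \right)} = \frac{2 G}{G} = 2$)
$P = 9$ ($P = \left(4 - 1\right) \left(\left(0 + 1\right)^{2} + 2\right) = \left(4 - 1\right) \left(1^{2} + 2\right) = 3 \left(1 + 2\right) = 3 \cdot 3 = 9$)
$P y{\left(-30,-114 \right)} = 9 \left(-30\right) = -270$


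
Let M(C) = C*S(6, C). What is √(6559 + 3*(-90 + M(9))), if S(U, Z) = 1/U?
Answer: √25174/2 ≈ 79.332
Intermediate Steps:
M(C) = C/6
√(6559 + 3*(-90 + M(9))) = √(6559 + 3*(-90 + (⅙)*9)) = √(6559 + 3*(-90 + 3/2)) = √(6559 + 3*(-177/2)) = √(6559 - 531/2) = √(12587/2) = √25174/2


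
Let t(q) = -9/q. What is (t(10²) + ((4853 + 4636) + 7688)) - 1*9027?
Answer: 814991/100 ≈ 8149.9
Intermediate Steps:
(t(10²) + ((4853 + 4636) + 7688)) - 1*9027 = (-9/(10²) + ((4853 + 4636) + 7688)) - 1*9027 = (-9/100 + (9489 + 7688)) - 9027 = (-9*1/100 + 17177) - 9027 = (-9/100 + 17177) - 9027 = 1717691/100 - 9027 = 814991/100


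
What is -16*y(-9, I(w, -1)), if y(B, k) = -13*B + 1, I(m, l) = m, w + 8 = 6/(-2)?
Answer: -1888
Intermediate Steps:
w = -11 (w = -8 + 6/(-2) = -8 + 6*(-½) = -8 - 3 = -11)
y(B, k) = 1 - 13*B
-16*y(-9, I(w, -1)) = -16*(1 - 13*(-9)) = -16*(1 + 117) = -16*118 = -1888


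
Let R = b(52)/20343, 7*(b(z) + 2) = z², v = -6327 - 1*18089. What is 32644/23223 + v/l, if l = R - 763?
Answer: 84289932043780/2523162066879 ≈ 33.406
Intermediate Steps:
v = -24416 (v = -6327 - 18089 = -24416)
b(z) = -2 + z²/7
R = 2690/142401 (R = (-2 + (⅐)*52²)/20343 = (-2 + (⅐)*2704)*(1/20343) = (-2 + 2704/7)*(1/20343) = (2690/7)*(1/20343) = 2690/142401 ≈ 0.018890)
l = -108649273/142401 (l = 2690/142401 - 763 = -108649273/142401 ≈ -762.98)
32644/23223 + v/l = 32644/23223 - 24416/(-108649273/142401) = 32644*(1/23223) - 24416*(-142401/108649273) = 32644/23223 + 3476862816/108649273 = 84289932043780/2523162066879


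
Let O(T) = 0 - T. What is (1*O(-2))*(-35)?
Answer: -70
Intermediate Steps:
O(T) = -T
(1*O(-2))*(-35) = (1*(-1*(-2)))*(-35) = (1*2)*(-35) = 2*(-35) = -70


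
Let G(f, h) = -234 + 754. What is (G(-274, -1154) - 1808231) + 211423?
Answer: -1596288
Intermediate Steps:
G(f, h) = 520
(G(-274, -1154) - 1808231) + 211423 = (520 - 1808231) + 211423 = -1807711 + 211423 = -1596288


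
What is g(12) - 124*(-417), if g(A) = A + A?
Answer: 51732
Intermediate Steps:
g(A) = 2*A
g(12) - 124*(-417) = 2*12 - 124*(-417) = 24 - 1*(-51708) = 24 + 51708 = 51732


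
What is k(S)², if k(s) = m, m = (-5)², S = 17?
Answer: 625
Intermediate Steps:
m = 25
k(s) = 25
k(S)² = 25² = 625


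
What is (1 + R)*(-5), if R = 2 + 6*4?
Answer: -135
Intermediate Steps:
R = 26 (R = 2 + 24 = 26)
(1 + R)*(-5) = (1 + 26)*(-5) = 27*(-5) = -135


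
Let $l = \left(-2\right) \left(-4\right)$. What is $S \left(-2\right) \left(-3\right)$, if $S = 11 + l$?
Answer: $114$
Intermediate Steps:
$l = 8$
$S = 19$ ($S = 11 + 8 = 19$)
$S \left(-2\right) \left(-3\right) = 19 \left(-2\right) \left(-3\right) = \left(-38\right) \left(-3\right) = 114$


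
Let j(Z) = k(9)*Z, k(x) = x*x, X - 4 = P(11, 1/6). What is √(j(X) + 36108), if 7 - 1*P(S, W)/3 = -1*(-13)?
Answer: 3*√3886 ≈ 187.01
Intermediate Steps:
P(S, W) = -18 (P(S, W) = 21 - (-3)*(-13) = 21 - 3*13 = 21 - 39 = -18)
X = -14 (X = 4 - 18 = -14)
k(x) = x²
j(Z) = 81*Z (j(Z) = 9²*Z = 81*Z)
√(j(X) + 36108) = √(81*(-14) + 36108) = √(-1134 + 36108) = √34974 = 3*√3886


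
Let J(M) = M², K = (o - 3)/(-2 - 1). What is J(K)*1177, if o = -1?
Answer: 18832/9 ≈ 2092.4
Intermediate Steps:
K = 4/3 (K = (-1 - 3)/(-2 - 1) = -4/(-3) = -4*(-⅓) = 4/3 ≈ 1.3333)
J(K)*1177 = (4/3)²*1177 = (16/9)*1177 = 18832/9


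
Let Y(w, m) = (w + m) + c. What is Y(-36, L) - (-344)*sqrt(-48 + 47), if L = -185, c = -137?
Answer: -358 + 344*I ≈ -358.0 + 344.0*I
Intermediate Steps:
Y(w, m) = -137 + m + w (Y(w, m) = (w + m) - 137 = (m + w) - 137 = -137 + m + w)
Y(-36, L) - (-344)*sqrt(-48 + 47) = (-137 - 185 - 36) - (-344)*sqrt(-48 + 47) = -358 - (-344)*sqrt(-1) = -358 - (-344)*I = -358 + 344*I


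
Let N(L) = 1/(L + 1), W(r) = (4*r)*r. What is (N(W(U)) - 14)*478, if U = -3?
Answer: -247126/37 ≈ -6679.1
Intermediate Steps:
W(r) = 4*r²
N(L) = 1/(1 + L)
(N(W(U)) - 14)*478 = (1/(1 + 4*(-3)²) - 14)*478 = (1/(1 + 4*9) - 14)*478 = (1/(1 + 36) - 14)*478 = (1/37 - 14)*478 = -517/37*478 = -247126/37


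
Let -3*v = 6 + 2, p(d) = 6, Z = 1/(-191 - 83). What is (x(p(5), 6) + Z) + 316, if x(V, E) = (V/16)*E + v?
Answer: 518813/1644 ≈ 315.58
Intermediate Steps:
Z = -1/274 (Z = 1/(-274) = -1/274 ≈ -0.0036496)
v = -8/3 (v = -(6 + 2)/3 = -⅓*8 = -8/3 ≈ -2.6667)
x(V, E) = -8/3 + E*V/16 (x(V, E) = (V/16)*E - 8/3 = E*V/16 - 8/3 = -8/3 + E*V/16)
(x(p(5), 6) + Z) + 316 = ((-8/3 + (1/16)*6*6) - 1/274) + 316 = ((-8/3 + 9/4) - 1/274) + 316 = (-5/12 - 1/274) + 316 = -691/1644 + 316 = 518813/1644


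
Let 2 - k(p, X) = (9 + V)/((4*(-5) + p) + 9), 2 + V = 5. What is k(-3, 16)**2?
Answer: 400/49 ≈ 8.1633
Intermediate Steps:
V = 3 (V = -2 + 5 = 3)
k(p, X) = 2 - 12/(-11 + p) (k(p, X) = 2 - (9 + 3)/((4*(-5) + p) + 9) = 2 - 12/((-20 + p) + 9) = 2 - 12/(-11 + p))
k(-3, 16)**2 = (2*(-17 - 3)/(-11 - 3))**2 = (2*(-20)/(-14))**2 = (2*(-1/14)*(-20))**2 = (20/7)**2 = 400/49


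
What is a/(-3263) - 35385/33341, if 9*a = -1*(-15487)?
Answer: -222214766/139875021 ≈ -1.5887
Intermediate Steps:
a = 15487/9 (a = (-1*(-15487))/9 = (⅑)*15487 = 15487/9 ≈ 1720.8)
a/(-3263) - 35385/33341 = (15487/9)/(-3263) - 35385/33341 = (15487/9)*(-1/3263) - 35385*1/33341 = -15487/29367 - 5055/4763 = -222214766/139875021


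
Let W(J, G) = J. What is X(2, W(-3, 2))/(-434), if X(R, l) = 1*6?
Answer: -3/217 ≈ -0.013825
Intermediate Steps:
X(R, l) = 6
X(2, W(-3, 2))/(-434) = 6/(-434) = 6*(-1/434) = -3/217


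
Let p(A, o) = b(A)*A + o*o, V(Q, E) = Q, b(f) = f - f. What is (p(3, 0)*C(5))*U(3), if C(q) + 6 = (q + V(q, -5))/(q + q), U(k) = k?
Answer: 0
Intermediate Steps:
b(f) = 0
C(q) = -5 (C(q) = -6 + (q + q)/(q + q) = -6 + (2*q)/((2*q)) = -6 + (2*q)*(1/(2*q)) = -6 + 1 = -5)
p(A, o) = o**2 (p(A, o) = 0*A + o*o = 0 + o**2 = o**2)
(p(3, 0)*C(5))*U(3) = (0**2*(-5))*3 = (0*(-5))*3 = 0*3 = 0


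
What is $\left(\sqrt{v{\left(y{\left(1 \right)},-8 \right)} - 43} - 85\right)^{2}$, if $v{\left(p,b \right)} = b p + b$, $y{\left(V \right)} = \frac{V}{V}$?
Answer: $\left(85 - i \sqrt{59}\right)^{2} \approx 7166.0 - 1305.8 i$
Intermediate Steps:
$y{\left(V \right)} = 1$
$v{\left(p,b \right)} = b + b p$
$\left(\sqrt{v{\left(y{\left(1 \right)},-8 \right)} - 43} - 85\right)^{2} = \left(\sqrt{- 8 \left(1 + 1\right) - 43} - 85\right)^{2} = \left(\sqrt{\left(-8\right) 2 - 43} - 85\right)^{2} = \left(\sqrt{-16 - 43} - 85\right)^{2} = \left(\sqrt{-59} - 85\right)^{2} = \left(i \sqrt{59} - 85\right)^{2} = \left(-85 + i \sqrt{59}\right)^{2}$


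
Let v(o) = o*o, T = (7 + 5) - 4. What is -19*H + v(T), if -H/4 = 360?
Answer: 27424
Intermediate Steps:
H = -1440 (H = -4*360 = -1440)
T = 8 (T = 12 - 4 = 8)
v(o) = o²
-19*H + v(T) = -19*(-1440) + 8² = 27360 + 64 = 27424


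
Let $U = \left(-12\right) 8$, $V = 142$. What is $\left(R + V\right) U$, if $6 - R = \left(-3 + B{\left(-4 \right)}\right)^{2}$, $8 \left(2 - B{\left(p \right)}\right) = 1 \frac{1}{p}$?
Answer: $- \frac{451773}{32} \approx -14118.0$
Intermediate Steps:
$B{\left(p \right)} = 2 - \frac{1}{8 p}$ ($B{\left(p \right)} = 2 - \frac{1 \frac{1}{p}}{8} = 2 - \frac{1}{8 p}$)
$U = -96$
$R = \frac{5183}{1024}$ ($R = 6 - \left(-3 + \left(2 - \frac{1}{8 \left(-4\right)}\right)\right)^{2} = 6 - \left(-3 + \left(2 - - \frac{1}{32}\right)\right)^{2} = 6 - \left(-3 + \left(2 + \frac{1}{32}\right)\right)^{2} = 6 - \left(-3 + \frac{65}{32}\right)^{2} = 6 - \left(- \frac{31}{32}\right)^{2} = 6 - \frac{961}{1024} = \frac{5183}{1024} \approx 5.0615$)
$\left(R + V\right) U = \left(\frac{5183}{1024} + 142\right) \left(-96\right) = \frac{150591}{1024} \left(-96\right) = - \frac{451773}{32}$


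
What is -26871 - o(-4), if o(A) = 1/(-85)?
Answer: -2284034/85 ≈ -26871.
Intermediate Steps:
o(A) = -1/85
-26871 - o(-4) = -26871 - 1*(-1/85) = -26871 + 1/85 = -2284034/85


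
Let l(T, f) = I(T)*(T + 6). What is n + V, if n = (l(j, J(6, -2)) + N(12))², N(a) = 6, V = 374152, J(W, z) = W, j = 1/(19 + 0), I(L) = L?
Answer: 48765065753/130321 ≈ 3.7419e+5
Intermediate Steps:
j = 1/19 ≈ 0.052632
l(T, f) = T*(6 + T) (l(T, f) = T*(T + 6) = T*(6 + T))
n = 5202961/130321 (n = ((6 + 1/19)/19 + 6)² = ((1/19)*(115/19) + 6)² = (115/361 + 6)² = (2281/361)² = 5202961/130321 ≈ 39.924)
n + V = 5202961/130321 + 374152 = 48765065753/130321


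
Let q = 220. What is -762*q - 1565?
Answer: -169205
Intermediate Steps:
-762*q - 1565 = -762*220 - 1565 = -167640 - 1565 = -169205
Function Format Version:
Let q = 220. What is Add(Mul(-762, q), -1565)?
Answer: -169205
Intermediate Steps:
Add(Mul(-762, q), -1565) = Add(Mul(-762, 220), -1565) = Add(-167640, -1565) = -169205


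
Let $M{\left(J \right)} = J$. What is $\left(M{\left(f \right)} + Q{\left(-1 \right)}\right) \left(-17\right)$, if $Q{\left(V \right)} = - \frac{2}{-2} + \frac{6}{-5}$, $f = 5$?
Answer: $- \frac{408}{5} \approx -81.6$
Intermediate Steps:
$Q{\left(V \right)} = - \frac{1}{5}$ ($Q{\left(V \right)} = \left(-2\right) \left(- \frac{1}{2}\right) + 6 \left(- \frac{1}{5}\right) = 1 - \frac{6}{5} = - \frac{1}{5}$)
$\left(M{\left(f \right)} + Q{\left(-1 \right)}\right) \left(-17\right) = \left(5 - \frac{1}{5}\right) \left(-17\right) = \frac{24}{5} \left(-17\right) = - \frac{408}{5}$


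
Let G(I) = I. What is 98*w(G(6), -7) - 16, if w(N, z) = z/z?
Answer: 82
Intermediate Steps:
w(N, z) = 1
98*w(G(6), -7) - 16 = 98*1 - 16 = 98 - 16 = 82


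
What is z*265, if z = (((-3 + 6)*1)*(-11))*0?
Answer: 0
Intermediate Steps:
z = 0 (z = ((3*1)*(-11))*0 = (3*(-11))*0 = -33*0 = 0)
z*265 = 0*265 = 0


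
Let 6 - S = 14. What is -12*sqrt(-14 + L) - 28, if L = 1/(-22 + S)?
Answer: -28 - 2*I*sqrt(12630)/5 ≈ -28.0 - 44.953*I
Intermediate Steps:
S = -8 (S = 6 - 1*14 = 6 - 14 = -8)
L = -1/30 (L = 1/(-22 - 8) = 1/(-30) = -1/30 ≈ -0.033333)
-12*sqrt(-14 + L) - 28 = -12*sqrt(-14 - 1/30) - 28 = -2*I*sqrt(12630)/5 - 28 = -28 - 2*I*sqrt(12630)/5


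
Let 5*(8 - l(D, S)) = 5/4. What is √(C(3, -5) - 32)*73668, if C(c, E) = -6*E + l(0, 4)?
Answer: 36834*√23 ≈ 1.7665e+5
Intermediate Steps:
l(D, S) = 31/4 (l(D, S) = 8 - 1/4 = 8 - ⅕*5/4 = 8 - ¼ = 31/4)
C(c, E) = 31/4 - 6*E (C(c, E) = -6*E + 31/4 = 31/4 - 6*E)
√(C(3, -5) - 32)*73668 = √((31/4 - 6*(-5)) - 32)*73668 = √((31/4 + 30) - 32)*73668 = √(151/4 - 32)*73668 = √(23/4)*73668 = (√23/2)*73668 = 36834*√23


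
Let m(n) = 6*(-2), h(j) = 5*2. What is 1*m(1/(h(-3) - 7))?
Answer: -12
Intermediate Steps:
h(j) = 10
m(n) = -12
1*m(1/(h(-3) - 7)) = 1*(-12) = -12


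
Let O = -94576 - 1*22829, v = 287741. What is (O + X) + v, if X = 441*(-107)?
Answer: 123149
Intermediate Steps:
X = -47187
O = -117405 (O = -94576 - 22829 = -117405)
(O + X) + v = (-117405 - 47187) + 287741 = -164592 + 287741 = 123149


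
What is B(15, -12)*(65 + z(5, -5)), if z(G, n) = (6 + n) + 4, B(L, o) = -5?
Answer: -350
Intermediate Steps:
z(G, n) = 10 + n
B(15, -12)*(65 + z(5, -5)) = -5*(65 + (10 - 5)) = -5*(65 + 5) = -5*70 = -350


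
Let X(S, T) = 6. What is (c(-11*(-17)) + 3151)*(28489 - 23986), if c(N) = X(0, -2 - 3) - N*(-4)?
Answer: 17584215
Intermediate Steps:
c(N) = 6 + 4*N (c(N) = 6 - N*(-4) = 6 + 4*N)
(c(-11*(-17)) + 3151)*(28489 - 23986) = ((6 + 4*(-11*(-17))) + 3151)*(28489 - 23986) = ((6 + 4*187) + 3151)*4503 = ((6 + 748) + 3151)*4503 = (754 + 3151)*4503 = 3905*4503 = 17584215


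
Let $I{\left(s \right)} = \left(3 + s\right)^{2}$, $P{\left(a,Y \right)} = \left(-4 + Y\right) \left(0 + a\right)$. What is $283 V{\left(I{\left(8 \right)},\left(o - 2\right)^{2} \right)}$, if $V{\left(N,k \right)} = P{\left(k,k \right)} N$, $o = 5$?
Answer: $1540935$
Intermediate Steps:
$P{\left(a,Y \right)} = a \left(-4 + Y\right)$ ($P{\left(a,Y \right)} = \left(-4 + Y\right) a = a \left(-4 + Y\right)$)
$V{\left(N,k \right)} = N k \left(-4 + k\right)$ ($V{\left(N,k \right)} = k \left(-4 + k\right) N = N k \left(-4 + k\right)$)
$283 V{\left(I{\left(8 \right)},\left(o - 2\right)^{2} \right)} = 283 \left(3 + 8\right)^{2} \left(5 - 2\right)^{2} \left(-4 + \left(5 - 2\right)^{2}\right) = 283 \cdot 11^{2} \cdot 3^{2} \left(-4 + 3^{2}\right) = 283 \cdot 121 \cdot 9 \left(-4 + 9\right) = 283 \cdot 121 \cdot 9 \cdot 5 = 283 \cdot 5445 = 1540935$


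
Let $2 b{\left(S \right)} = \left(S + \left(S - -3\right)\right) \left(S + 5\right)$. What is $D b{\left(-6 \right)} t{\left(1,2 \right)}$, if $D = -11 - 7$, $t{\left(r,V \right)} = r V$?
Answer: $-162$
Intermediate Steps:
$t{\left(r,V \right)} = V r$
$b{\left(S \right)} = \frac{\left(3 + 2 S\right) \left(5 + S\right)}{2}$ ($b{\left(S \right)} = \frac{\left(S + \left(S - -3\right)\right) \left(S + 5\right)}{2} = \frac{\left(S + \left(S + 3\right)\right) \left(5 + S\right)}{2} = \frac{\left(S + \left(3 + S\right)\right) \left(5 + S\right)}{2} = \frac{\left(3 + 2 S\right) \left(5 + S\right)}{2}$)
$D = -18$
$D b{\left(-6 \right)} t{\left(1,2 \right)} = - 18 \left(\frac{15}{2} + \left(-6\right)^{2} + \frac{13}{2} \left(-6\right)\right) 2 \cdot 1 = - 18 \left(\frac{15}{2} + 36 - 39\right) 2 = \left(-18\right) \frac{9}{2} \cdot 2 = \left(-81\right) 2 = -162$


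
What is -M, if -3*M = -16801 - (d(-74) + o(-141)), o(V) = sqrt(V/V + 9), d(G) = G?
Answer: -16727/3 - sqrt(10)/3 ≈ -5576.7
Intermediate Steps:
o(V) = sqrt(10) (o(V) = sqrt(1 + 9) = sqrt(10))
M = 16727/3 + sqrt(10)/3 (M = -(-16801 - (-74 + sqrt(10)))/3 = -(-16801 + (74 - sqrt(10)))/3 = -(-16727 - sqrt(10))/3 = 16727/3 + sqrt(10)/3 ≈ 5576.7)
-M = -(16727/3 + sqrt(10)/3) = -16727/3 - sqrt(10)/3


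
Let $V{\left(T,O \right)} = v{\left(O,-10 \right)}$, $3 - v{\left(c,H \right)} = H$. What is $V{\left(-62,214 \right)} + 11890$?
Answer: $11903$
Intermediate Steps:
$v{\left(c,H \right)} = 3 - H$
$V{\left(T,O \right)} = 13$ ($V{\left(T,O \right)} = 3 - -10 = 3 + 10 = 13$)
$V{\left(-62,214 \right)} + 11890 = 13 + 11890 = 11903$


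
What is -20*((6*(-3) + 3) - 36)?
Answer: 1020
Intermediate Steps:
-20*((6*(-3) + 3) - 36) = -20*((-18 + 3) - 36) = -20*(-15 - 36) = -20*(-51) = 1020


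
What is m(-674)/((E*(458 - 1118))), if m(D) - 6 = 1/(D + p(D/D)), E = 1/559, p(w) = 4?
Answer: -2246621/442200 ≈ -5.0806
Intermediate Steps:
E = 1/559 ≈ 0.0017889
m(D) = 6 + 1/(4 + D) (m(D) = 6 + 1/(D + 4) = 6 + 1/(4 + D))
m(-674)/((E*(458 - 1118))) = ((25 + 6*(-674))/(4 - 674))/(((458 - 1118)/559)) = ((25 - 4044)/(-670))/(((1/559)*(-660))) = (-1/670*(-4019))/(-660/559) = (4019/670)*(-559/660) = -2246621/442200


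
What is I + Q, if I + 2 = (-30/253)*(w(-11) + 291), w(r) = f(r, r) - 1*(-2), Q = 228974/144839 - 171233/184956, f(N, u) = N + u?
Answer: -226908568877203/6777577047252 ≈ -33.479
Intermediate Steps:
Q = 17548898657/26788842084 (Q = 228974*(1/144839) - 171233*1/184956 = 228974/144839 - 171233/184956 = 17548898657/26788842084 ≈ 0.65508)
w(r) = 2 + 2*r (w(r) = (r + r) - 1*(-2) = 2*r + 2 = 2 + 2*r)
I = -8636/253 (I = -2 + (-30/253)*((2 + 2*(-11)) + 291) = -2 + (-30*1/253)*((2 - 22) + 291) = -2 - 30*(-20 + 291)/253 = -2 - 30/253*271 = -2 - 8130/253 = -8636/253 ≈ -34.134)
I + Q = -8636/253 + 17548898657/26788842084 = -226908568877203/6777577047252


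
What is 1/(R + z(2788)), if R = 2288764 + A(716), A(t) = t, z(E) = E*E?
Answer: 1/10062424 ≈ 9.9380e-8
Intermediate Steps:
z(E) = E²
R = 2289480 (R = 2288764 + 716 = 2289480)
1/(R + z(2788)) = 1/(2289480 + 2788²) = 1/(2289480 + 7772944) = 1/10062424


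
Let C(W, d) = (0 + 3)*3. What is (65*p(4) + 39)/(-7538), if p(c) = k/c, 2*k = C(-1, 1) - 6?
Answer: -507/60304 ≈ -0.0084074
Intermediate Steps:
C(W, d) = 9 (C(W, d) = 3*3 = 9)
k = 3/2 (k = (9 - 6)/2 = (1/2)*3 = 3/2 ≈ 1.5000)
p(c) = 3/(2*c)
(65*p(4) + 39)/(-7538) = (65*((3/2)/4) + 39)/(-7538) = (65*((3/2)*(1/4)) + 39)*(-1/7538) = (65*(3/8) + 39)*(-1/7538) = (195/8 + 39)*(-1/7538) = (507/8)*(-1/7538) = -507/60304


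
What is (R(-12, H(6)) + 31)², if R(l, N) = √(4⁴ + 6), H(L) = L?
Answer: (31 + √262)² ≈ 2226.6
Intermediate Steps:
R(l, N) = √262 (R(l, N) = √(256 + 6) = √262)
(R(-12, H(6)) + 31)² = (√262 + 31)² = (31 + √262)²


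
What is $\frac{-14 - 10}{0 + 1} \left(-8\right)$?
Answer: $192$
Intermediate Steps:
$\frac{-14 - 10}{0 + 1} \left(-8\right) = - \frac{24}{1} \left(-8\right) = \left(-24\right) 1 \left(-8\right) = \left(-24\right) \left(-8\right) = 192$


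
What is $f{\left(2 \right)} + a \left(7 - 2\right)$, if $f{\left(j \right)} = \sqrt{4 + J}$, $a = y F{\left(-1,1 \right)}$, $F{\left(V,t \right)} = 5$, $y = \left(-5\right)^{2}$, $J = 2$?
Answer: $625 + \sqrt{6} \approx 627.45$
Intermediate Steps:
$y = 25$
$a = 125$ ($a = 25 \cdot 5 = 125$)
$f{\left(j \right)} = \sqrt{6}$ ($f{\left(j \right)} = \sqrt{4 + 2} = \sqrt{6}$)
$f{\left(2 \right)} + a \left(7 - 2\right) = \sqrt{6} + 125 \left(7 - 2\right) = \sqrt{6} + 125 \cdot 5 = \sqrt{6} + 625 = 625 + \sqrt{6}$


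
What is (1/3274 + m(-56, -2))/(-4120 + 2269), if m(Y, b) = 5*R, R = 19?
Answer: -103677/2020058 ≈ -0.051324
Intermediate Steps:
m(Y, b) = 95 (m(Y, b) = 5*19 = 95)
(1/3274 + m(-56, -2))/(-4120 + 2269) = (1/3274 + 95)/(-4120 + 2269) = (1/3274 + 95)/(-1851) = (311031/3274)*(-1/1851) = -103677/2020058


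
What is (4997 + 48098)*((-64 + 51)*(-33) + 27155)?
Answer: 1464572480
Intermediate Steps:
(4997 + 48098)*((-64 + 51)*(-33) + 27155) = 53095*(-13*(-33) + 27155) = 53095*(429 + 27155) = 53095*27584 = 1464572480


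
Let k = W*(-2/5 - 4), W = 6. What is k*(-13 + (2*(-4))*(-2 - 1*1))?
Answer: -1452/5 ≈ -290.40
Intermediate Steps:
k = -132/5 (k = 6*(-2/5 - 4) = 6*(-2*⅕ - 4) = 6*(-⅖ - 4) = 6*(-22/5) = -132/5 ≈ -26.400)
k*(-13 + (2*(-4))*(-2 - 1*1)) = -132*(-13 + (2*(-4))*(-2 - 1*1))/5 = -132*(-13 - 8*(-2 - 1))/5 = -132*(-13 - 8*(-3))/5 = -132*(-13 + 24)/5 = -132/5*11 = -1452/5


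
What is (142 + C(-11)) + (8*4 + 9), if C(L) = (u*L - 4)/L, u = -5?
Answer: 1962/11 ≈ 178.36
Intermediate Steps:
C(L) = (-4 - 5*L)/L (C(L) = (-5*L - 4)/L = (-4 - 5*L)/L)
(142 + C(-11)) + (8*4 + 9) = (142 + (-5 - 4/(-11))) + (8*4 + 9) = (142 + (-5 - 4*(-1/11))) + (32 + 9) = (142 + (-5 + 4/11)) + 41 = (142 - 51/11) + 41 = 1511/11 + 41 = 1962/11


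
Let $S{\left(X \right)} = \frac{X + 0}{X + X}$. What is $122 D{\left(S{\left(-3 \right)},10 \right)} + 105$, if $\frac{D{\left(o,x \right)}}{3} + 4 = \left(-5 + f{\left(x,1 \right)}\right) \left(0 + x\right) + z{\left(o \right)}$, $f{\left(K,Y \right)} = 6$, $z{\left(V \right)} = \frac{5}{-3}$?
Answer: $1691$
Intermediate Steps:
$z{\left(V \right)} = - \frac{5}{3}$ ($z{\left(V \right)} = 5 \left(- \frac{1}{3}\right) = - \frac{5}{3}$)
$S{\left(X \right)} = \frac{1}{2}$ ($S{\left(X \right)} = \frac{X}{2 X} = X \frac{1}{2 X} = \frac{1}{2}$)
$D{\left(o,x \right)} = -17 + 3 x$ ($D{\left(o,x \right)} = -12 + 3 \left(\left(-5 + 6\right) \left(0 + x\right) - \frac{5}{3}\right) = -12 + 3 \left(1 x - \frac{5}{3}\right) = -12 + 3 \left(x - \frac{5}{3}\right) = -12 + 3 \left(- \frac{5}{3} + x\right) = -12 + \left(-5 + 3 x\right) = -17 + 3 x$)
$122 D{\left(S{\left(-3 \right)},10 \right)} + 105 = 122 \left(-17 + 3 \cdot 10\right) + 105 = 122 \left(-17 + 30\right) + 105 = 122 \cdot 13 + 105 = 1586 + 105 = 1691$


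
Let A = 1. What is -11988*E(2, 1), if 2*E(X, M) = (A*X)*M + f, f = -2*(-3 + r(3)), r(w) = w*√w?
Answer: -47952 + 35964*√3 ≈ 14339.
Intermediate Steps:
r(w) = w^(3/2)
f = 6 - 6*√3 (f = -2*(-3 + 3^(3/2)) = -2*(-3 + 3*√3) = 6 - 6*√3 ≈ -4.3923)
E(X, M) = 3 - 3*√3 + M*X/2 (E(X, M) = ((1*X)*M + (6 - 6*√3))/2 = (X*M + (6 - 6*√3))/2 = (M*X + (6 - 6*√3))/2 = (6 - 6*√3 + M*X)/2 = 3 - 3*√3 + M*X/2)
-11988*E(2, 1) = -11988*(3 - 3*√3 + (½)*1*2) = -11988*(3 - 3*√3 + 1) = -11988*(4 - 3*√3) = -47952 + 35964*√3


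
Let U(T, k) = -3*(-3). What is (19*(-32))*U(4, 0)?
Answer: -5472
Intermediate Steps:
U(T, k) = 9
(19*(-32))*U(4, 0) = (19*(-32))*9 = -608*9 = -5472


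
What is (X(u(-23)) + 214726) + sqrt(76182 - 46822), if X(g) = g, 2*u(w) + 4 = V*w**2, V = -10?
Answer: 212079 + 4*sqrt(1835) ≈ 2.1225e+5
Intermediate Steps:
u(w) = -2 - 5*w**2 (u(w) = -2 + (-10*w**2)/2 = -2 - 5*w**2)
(X(u(-23)) + 214726) + sqrt(76182 - 46822) = ((-2 - 5*(-23)**2) + 214726) + sqrt(76182 - 46822) = ((-2 - 5*529) + 214726) + sqrt(29360) = ((-2 - 2645) + 214726) + 4*sqrt(1835) = (-2647 + 214726) + 4*sqrt(1835) = 212079 + 4*sqrt(1835)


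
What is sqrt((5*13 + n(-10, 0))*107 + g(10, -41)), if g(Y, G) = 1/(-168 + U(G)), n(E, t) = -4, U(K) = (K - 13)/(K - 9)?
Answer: sqrt(113660610258)/4173 ≈ 80.790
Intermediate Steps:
U(K) = (-13 + K)/(-9 + K)
g(Y, G) = 1/(-168 + (-13 + G)/(-9 + G))
sqrt((5*13 + n(-10, 0))*107 + g(10, -41)) = sqrt((5*13 - 4)*107 + (-9 - 41)/(1499 - 167*(-41))) = sqrt((65 - 4)*107 - 50/(1499 + 6847)) = sqrt(61*107 - 50/8346) = sqrt(6527 + (1/8346)*(-50)) = sqrt(6527 - 25/4173) = sqrt(27237146/4173) = sqrt(113660610258)/4173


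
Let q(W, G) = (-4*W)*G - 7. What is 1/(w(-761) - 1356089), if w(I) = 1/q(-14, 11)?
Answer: -609/825858200 ≈ -7.3741e-7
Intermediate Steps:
q(W, G) = -7 - 4*G*W (q(W, G) = -4*G*W - 7 = -7 - 4*G*W)
w(I) = 1/609 (w(I) = 1/(-7 - 4*11*(-14)) = 1/(-7 + 616) = 1/609)
1/(w(-761) - 1356089) = 1/(1/609 - 1356089) = 1/(-825858200/609) = -609/825858200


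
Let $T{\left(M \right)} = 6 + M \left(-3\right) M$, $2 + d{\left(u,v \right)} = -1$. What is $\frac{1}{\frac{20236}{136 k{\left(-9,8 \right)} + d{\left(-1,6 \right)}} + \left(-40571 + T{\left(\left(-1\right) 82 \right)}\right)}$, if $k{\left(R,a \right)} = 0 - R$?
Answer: $- \frac{1221}{74139641} \approx -1.6469 \cdot 10^{-5}$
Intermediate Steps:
$d{\left(u,v \right)} = -3$ ($d{\left(u,v \right)} = -2 - 1 = -3$)
$T{\left(M \right)} = 6 - 3 M^{2}$ ($T{\left(M \right)} = 6 + - 3 M M = 6 - 3 M^{2}$)
$k{\left(R,a \right)} = - R$
$\frac{1}{\frac{20236}{136 k{\left(-9,8 \right)} + d{\left(-1,6 \right)}} + \left(-40571 + T{\left(\left(-1\right) 82 \right)}\right)} = \frac{1}{\frac{20236}{136 \left(\left(-1\right) \left(-9\right)\right) - 3} - \left(40565 + 20172\right)} = \frac{1}{\frac{20236}{136 \cdot 9 - 3} - \left(40565 + 20172\right)} = \frac{1}{\frac{20236}{1224 - 3} + \left(-40571 + \left(6 - 20172\right)\right)} = \frac{1}{\frac{20236}{1221} + \left(-40571 + \left(6 - 20172\right)\right)} = \frac{1}{20236 \cdot \frac{1}{1221} - 60737} = \frac{1}{\frac{20236}{1221} - 60737} = \frac{1}{- \frac{74139641}{1221}} = - \frac{1221}{74139641}$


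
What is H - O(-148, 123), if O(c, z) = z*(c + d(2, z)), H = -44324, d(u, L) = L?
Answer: -41249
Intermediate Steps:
O(c, z) = z*(c + z)
H - O(-148, 123) = -44324 - 123*(-148 + 123) = -44324 - 123*(-25) = -44324 - 1*(-3075) = -44324 + 3075 = -41249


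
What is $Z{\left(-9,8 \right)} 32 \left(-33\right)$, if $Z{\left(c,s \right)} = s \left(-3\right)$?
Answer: $25344$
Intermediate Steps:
$Z{\left(c,s \right)} = - 3 s$
$Z{\left(-9,8 \right)} 32 \left(-33\right) = \left(-3\right) 8 \cdot 32 \left(-33\right) = \left(-24\right) 32 \left(-33\right) = \left(-768\right) \left(-33\right) = 25344$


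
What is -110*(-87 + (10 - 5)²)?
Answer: 6820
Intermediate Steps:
-110*(-87 + (10 - 5)²) = -110*(-87 + 5²) = -110*(-87 + 25) = -110*(-62) = 6820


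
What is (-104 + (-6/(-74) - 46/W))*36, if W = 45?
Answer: -698908/185 ≈ -3777.9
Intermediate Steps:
(-104 + (-6/(-74) - 46/W))*36 = (-104 + (-6/(-74) - 46/45))*36 = (-104 + (-6*(-1/74) - 46*1/45))*36 = (-104 + (3/37 - 46/45))*36 = (-104 - 1567/1665)*36 = -174727/1665*36 = -698908/185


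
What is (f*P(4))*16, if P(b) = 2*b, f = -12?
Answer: -1536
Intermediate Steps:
(f*P(4))*16 = -24*4*16 = -12*8*16 = -96*16 = -1536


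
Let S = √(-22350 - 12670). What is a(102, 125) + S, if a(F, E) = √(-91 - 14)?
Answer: I*(√105 + 2*√8755) ≈ 197.38*I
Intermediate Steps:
S = 2*I*√8755 (S = √(-35020) = 2*I*√8755 ≈ 187.14*I)
a(F, E) = I*√105 (a(F, E) = √(-105) = I*√105)
a(102, 125) + S = I*√105 + 2*I*√8755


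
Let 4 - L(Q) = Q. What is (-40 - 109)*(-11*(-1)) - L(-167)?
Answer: -1810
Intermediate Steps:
L(Q) = 4 - Q
(-40 - 109)*(-11*(-1)) - L(-167) = (-40 - 109)*(-11*(-1)) - (4 - 1*(-167)) = -149*11 - (4 + 167) = -1639 - 1*171 = -1639 - 171 = -1810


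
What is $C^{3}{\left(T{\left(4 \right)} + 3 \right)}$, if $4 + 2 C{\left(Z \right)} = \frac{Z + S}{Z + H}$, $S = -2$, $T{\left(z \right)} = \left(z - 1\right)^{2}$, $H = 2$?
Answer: $- \frac{12167}{2744} \approx -4.434$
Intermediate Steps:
$T{\left(z \right)} = \left(-1 + z\right)^{2}$
$C{\left(Z \right)} = -2 + \frac{-2 + Z}{2 \left(2 + Z\right)}$ ($C{\left(Z \right)} = -2 + \frac{\left(Z - 2\right) \frac{1}{Z + 2}}{2} = -2 + \frac{\left(-2 + Z\right) \frac{1}{2 + Z}}{2} = -2 + \frac{\frac{1}{2 + Z} \left(-2 + Z\right)}{2} = -2 + \frac{-2 + Z}{2 \left(2 + Z\right)}$)
$C^{3}{\left(T{\left(4 \right)} + 3 \right)} = \left(\frac{-10 - 3 \left(\left(-1 + 4\right)^{2} + 3\right)}{2 \left(2 + \left(\left(-1 + 4\right)^{2} + 3\right)\right)}\right)^{3} = \left(\frac{-10 - 3 \left(3^{2} + 3\right)}{2 \left(2 + \left(3^{2} + 3\right)\right)}\right)^{3} = \left(\frac{-10 - 3 \left(9 + 3\right)}{2 \left(2 + \left(9 + 3\right)\right)}\right)^{3} = \left(\frac{-10 - 36}{2 \left(2 + 12\right)}\right)^{3} = \left(\frac{-10 - 36}{2 \cdot 14}\right)^{3} = \left(\frac{1}{2} \cdot \frac{1}{14} \left(-46\right)\right)^{3} = \left(- \frac{23}{14}\right)^{3} = - \frac{12167}{2744}$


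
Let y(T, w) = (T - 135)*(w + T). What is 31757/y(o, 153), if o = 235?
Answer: 31757/38800 ≈ 0.81848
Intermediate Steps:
y(T, w) = (-135 + T)*(T + w)
31757/y(o, 153) = 31757/(235**2 - 135*235 - 135*153 + 235*153) = 31757/(55225 - 31725 - 20655 + 35955) = 31757/38800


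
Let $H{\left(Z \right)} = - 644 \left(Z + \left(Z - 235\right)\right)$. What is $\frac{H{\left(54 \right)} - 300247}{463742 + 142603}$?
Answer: $- \frac{218459}{606345} \approx -0.36029$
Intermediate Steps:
$H{\left(Z \right)} = 151340 - 1288 Z$ ($H{\left(Z \right)} = - 644 \left(Z + \left(Z - 235\right)\right) = - 644 \left(Z + \left(-235 + Z\right)\right) = - 644 \left(-235 + 2 Z\right) = 151340 - 1288 Z$)
$\frac{H{\left(54 \right)} - 300247}{463742 + 142603} = \frac{\left(151340 - 69552\right) - 300247}{463742 + 142603} = \frac{\left(151340 - 69552\right) - 300247}{606345} = \left(81788 - 300247\right) \frac{1}{606345} = \left(-218459\right) \frac{1}{606345} = - \frac{218459}{606345}$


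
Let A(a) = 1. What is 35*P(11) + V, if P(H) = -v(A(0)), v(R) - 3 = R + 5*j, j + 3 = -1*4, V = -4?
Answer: 1081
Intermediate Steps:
j = -7 (j = -3 - 1*4 = -3 - 4 = -7)
v(R) = -32 + R (v(R) = 3 + (R + 5*(-7)) = 3 + (R - 35) = 3 + (-35 + R) = -32 + R)
P(H) = 31 (P(H) = -(-32 + 1) = -1*(-31) = 31)
35*P(11) + V = 35*31 - 4 = 1085 - 4 = 1081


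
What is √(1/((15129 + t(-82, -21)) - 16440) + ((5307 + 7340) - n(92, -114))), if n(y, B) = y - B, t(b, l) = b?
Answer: 2*√6035281154/1393 ≈ 111.54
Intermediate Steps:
√(1/((15129 + t(-82, -21)) - 16440) + ((5307 + 7340) - n(92, -114))) = √(1/((15129 - 82) - 16440) + ((5307 + 7340) - (92 - 1*(-114)))) = √(1/(15047 - 16440) + (12647 - (92 + 114))) = √(1/(-1393) + (12647 - 1*206)) = √(-1/1393 + (12647 - 206)) = √(-1/1393 + 12441) = √(17330312/1393) = 2*√6035281154/1393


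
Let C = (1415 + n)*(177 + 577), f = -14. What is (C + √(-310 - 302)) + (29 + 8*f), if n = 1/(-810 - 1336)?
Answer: 39472586/37 + 6*I*√17 ≈ 1.0668e+6 + 24.739*I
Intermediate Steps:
n = -1/2146 (n = 1/(-2146) = -1/2146 ≈ -0.00046598)
C = 39475657/37 (C = (1415 - 1/2146)*(177 + 577) = (3036589/2146)*754 = 39475657/37 ≈ 1.0669e+6)
(C + √(-310 - 302)) + (29 + 8*f) = (39475657/37 + √(-310 - 302)) + (29 + 8*(-14)) = (39475657/37 + √(-612)) + (29 - 112) = (39475657/37 + 6*I*√17) - 83 = 39472586/37 + 6*I*√17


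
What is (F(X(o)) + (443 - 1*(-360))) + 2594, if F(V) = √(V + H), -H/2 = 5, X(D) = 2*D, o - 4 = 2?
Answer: 3397 + √2 ≈ 3398.4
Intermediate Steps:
o = 6 (o = 4 + 2 = 6)
H = -10 (H = -2*5 = -10)
F(V) = √(-10 + V) (F(V) = √(V - 10) = √(-10 + V))
(F(X(o)) + (443 - 1*(-360))) + 2594 = (√(-10 + 2*6) + (443 - 1*(-360))) + 2594 = (√(-10 + 12) + (443 + 360)) + 2594 = (√2 + 803) + 2594 = (803 + √2) + 2594 = 3397 + √2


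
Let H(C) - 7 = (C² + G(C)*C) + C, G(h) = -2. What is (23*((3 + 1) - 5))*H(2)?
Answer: -207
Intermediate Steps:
H(C) = 7 + C² - C (H(C) = 7 + ((C² - 2*C) + C) = 7 + (C² - C) = 7 + C² - C)
(23*((3 + 1) - 5))*H(2) = (23*((3 + 1) - 5))*(7 + 2² - 1*2) = (23*(4 - 5))*(7 + 4 - 2) = (23*(-1))*9 = -23*9 = -207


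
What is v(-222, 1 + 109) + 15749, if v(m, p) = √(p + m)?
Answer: 15749 + 4*I*√7 ≈ 15749.0 + 10.583*I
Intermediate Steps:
v(m, p) = √(m + p)
v(-222, 1 + 109) + 15749 = √(-222 + (1 + 109)) + 15749 = √(-222 + 110) + 15749 = √(-112) + 15749 = 4*I*√7 + 15749 = 15749 + 4*I*√7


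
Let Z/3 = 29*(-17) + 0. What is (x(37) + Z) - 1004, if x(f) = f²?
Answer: -1114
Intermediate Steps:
Z = -1479 (Z = 3*(29*(-17) + 0) = 3*(-493 + 0) = 3*(-493) = -1479)
(x(37) + Z) - 1004 = (37² - 1479) - 1004 = (1369 - 1479) - 1004 = -110 - 1004 = -1114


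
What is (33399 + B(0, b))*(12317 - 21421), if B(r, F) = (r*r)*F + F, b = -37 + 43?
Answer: -304119120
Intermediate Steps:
b = 6
B(r, F) = F + F*r² (B(r, F) = r²*F + F = F*r² + F = F + F*r²)
(33399 + B(0, b))*(12317 - 21421) = (33399 + 6*(1 + 0²))*(12317 - 21421) = (33399 + 6*(1 + 0))*(-9104) = (33399 + 6*1)*(-9104) = (33399 + 6)*(-9104) = 33405*(-9104) = -304119120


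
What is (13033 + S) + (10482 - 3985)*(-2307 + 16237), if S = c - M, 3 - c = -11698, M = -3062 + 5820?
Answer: 90525186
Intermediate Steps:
M = 2758
c = 11701 (c = 3 - 1*(-11698) = 3 + 11698 = 11701)
S = 8943 (S = 11701 - 1*2758 = 11701 - 2758 = 8943)
(13033 + S) + (10482 - 3985)*(-2307 + 16237) = (13033 + 8943) + (10482 - 3985)*(-2307 + 16237) = 21976 + 6497*13930 = 21976 + 90503210 = 90525186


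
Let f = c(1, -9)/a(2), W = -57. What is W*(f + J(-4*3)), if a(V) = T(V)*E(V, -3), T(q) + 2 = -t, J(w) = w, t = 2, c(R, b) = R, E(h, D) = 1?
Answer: 2793/4 ≈ 698.25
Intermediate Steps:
T(q) = -4 (T(q) = -2 - 1*2 = -2 - 2 = -4)
a(V) = -4 (a(V) = -4*1 = -4)
f = -¼ (f = 1/(-4) = 1*(-¼) = -¼ ≈ -0.25000)
W*(f + J(-4*3)) = -57*(-¼ - 4*3) = -57*(-¼ - 12) = -57*(-49/4) = 2793/4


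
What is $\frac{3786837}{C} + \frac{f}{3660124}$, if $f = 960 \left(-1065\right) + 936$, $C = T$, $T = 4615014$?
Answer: $\frac{762185193941}{1407626958478} \approx 0.54147$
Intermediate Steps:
$C = 4615014$
$f = -1021464$ ($f = -1022400 + 936 = -1021464$)
$\frac{3786837}{C} + \frac{f}{3660124} = \frac{3786837}{4615014} - \frac{1021464}{3660124} = 3786837 \cdot \frac{1}{4615014} - \frac{255366}{915031} = \frac{1262279}{1538338} - \frac{255366}{915031} = \frac{762185193941}{1407626958478}$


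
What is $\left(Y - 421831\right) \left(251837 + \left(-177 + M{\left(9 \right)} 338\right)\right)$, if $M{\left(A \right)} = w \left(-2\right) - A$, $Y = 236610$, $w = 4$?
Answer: $-45548436994$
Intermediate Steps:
$M{\left(A \right)} = -8 - A$ ($M{\left(A \right)} = 4 \left(-2\right) - A = -8 - A$)
$\left(Y - 421831\right) \left(251837 + \left(-177 + M{\left(9 \right)} 338\right)\right) = \left(236610 - 421831\right) \left(251837 + \left(-177 + \left(-8 - 9\right) 338\right)\right) = - 185221 \left(251837 + \left(-177 + \left(-8 - 9\right) 338\right)\right) = - 185221 \left(251837 - 5923\right) = \left(-185221\right) 245914 = -45548436994$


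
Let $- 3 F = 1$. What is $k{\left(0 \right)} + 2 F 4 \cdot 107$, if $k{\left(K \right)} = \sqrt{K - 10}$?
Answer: $- \frac{856}{3} + i \sqrt{10} \approx -285.33 + 3.1623 i$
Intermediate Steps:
$F = - \frac{1}{3}$ ($F = \left(- \frac{1}{3}\right) 1 = - \frac{1}{3} \approx -0.33333$)
$k{\left(K \right)} = \sqrt{-10 + K}$
$k{\left(0 \right)} + 2 F 4 \cdot 107 = \sqrt{-10 + 0} + 2 \left(- \frac{1}{3}\right) 4 \cdot 107 = \sqrt{-10} + \left(- \frac{2}{3}\right) 4 \cdot 107 = i \sqrt{10} - \frac{856}{3} = - \frac{856}{3} + i \sqrt{10}$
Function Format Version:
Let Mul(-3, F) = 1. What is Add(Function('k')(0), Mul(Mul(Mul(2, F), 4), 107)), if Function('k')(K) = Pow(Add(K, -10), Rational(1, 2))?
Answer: Add(Rational(-856, 3), Mul(I, Pow(10, Rational(1, 2)))) ≈ Add(-285.33, Mul(3.1623, I))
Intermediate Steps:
F = Rational(-1, 3) (F = Mul(Rational(-1, 3), 1) = Rational(-1, 3) ≈ -0.33333)
Function('k')(K) = Pow(Add(-10, K), Rational(1, 2))
Add(Function('k')(0), Mul(Mul(Mul(2, F), 4), 107)) = Add(Pow(Add(-10, 0), Rational(1, 2)), Mul(Mul(Mul(2, Rational(-1, 3)), 4), 107)) = Add(Pow(-10, Rational(1, 2)), Mul(Mul(Rational(-2, 3), 4), 107)) = Add(Mul(I, Pow(10, Rational(1, 2))), Mul(Rational(-8, 3), 107)) = Add(Mul(I, Pow(10, Rational(1, 2))), Rational(-856, 3)) = Add(Rational(-856, 3), Mul(I, Pow(10, Rational(1, 2))))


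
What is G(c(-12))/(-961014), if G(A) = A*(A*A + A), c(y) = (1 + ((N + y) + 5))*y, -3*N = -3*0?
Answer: -63072/160169 ≈ -0.39378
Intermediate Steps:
N = 0 (N = -(-1)*0 = -⅓*0 = 0)
c(y) = y*(6 + y) (c(y) = (1 + ((0 + y) + 5))*y = (1 + (y + 5))*y = (1 + (5 + y))*y = (6 + y)*y = y*(6 + y))
G(A) = A*(A + A²) (G(A) = A*(A² + A) = A*(A + A²))
G(c(-12))/(-961014) = ((-12*(6 - 12))²*(1 - 12*(6 - 12)))/(-961014) = ((-12*(-6))²*(1 - 12*(-6)))*(-1/961014) = (72²*(1 + 72))*(-1/961014) = (5184*73)*(-1/961014) = 378432*(-1/961014) = -63072/160169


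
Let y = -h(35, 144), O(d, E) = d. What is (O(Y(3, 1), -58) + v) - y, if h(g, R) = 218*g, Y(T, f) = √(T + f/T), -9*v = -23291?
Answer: 91961/9 + √30/3 ≈ 10220.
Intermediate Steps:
v = 23291/9 (v = -⅑*(-23291) = 23291/9 ≈ 2587.9)
y = -7630 (y = -218*35 = -1*7630 = -7630)
(O(Y(3, 1), -58) + v) - y = (√(3 + 1/3) + 23291/9) - 1*(-7630) = (√(3 + 1*(⅓)) + 23291/9) + 7630 = (√(3 + ⅓) + 23291/9) + 7630 = (√(10/3) + 23291/9) + 7630 = (√30/3 + 23291/9) + 7630 = (23291/9 + √30/3) + 7630 = 91961/9 + √30/3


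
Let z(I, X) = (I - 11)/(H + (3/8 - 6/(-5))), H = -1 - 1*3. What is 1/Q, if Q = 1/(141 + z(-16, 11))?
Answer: 14757/97 ≈ 152.13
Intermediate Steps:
H = -4 (H = -1 - 3 = -4)
z(I, X) = 440/97 - 40*I/97 (z(I, X) = (I - 11)/(-4 + (3/8 - 6/(-5))) = (-11 + I)/(-4 + (3*(⅛) - 6*(-⅕))) = (-11 + I)/(-4 + (3/8 + 6/5)) = (-11 + I)/(-4 + 63/40) = (-11 + I)/(-97/40) = (-11 + I)*(-40/97) = 440/97 - 40*I/97)
Q = 97/14757 (Q = 1/(141 + (440/97 - 40/97*(-16))) = 1/(141 + (440/97 + 640/97)) = 1/(141 + 1080/97) = 1/(14757/97) = 97/14757 ≈ 0.0065731)
1/Q = 1/(97/14757) = 14757/97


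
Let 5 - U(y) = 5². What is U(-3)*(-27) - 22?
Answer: 518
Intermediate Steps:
U(y) = -20 (U(y) = 5 - 1*5² = 5 - 1*25 = 5 - 25 = -20)
U(-3)*(-27) - 22 = -20*(-27) - 22 = 540 - 22 = 518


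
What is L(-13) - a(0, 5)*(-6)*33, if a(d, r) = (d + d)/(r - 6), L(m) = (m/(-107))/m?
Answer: -1/107 ≈ -0.0093458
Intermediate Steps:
L(m) = -1/107 (L(m) = (m*(-1/107))/m = (-m/107)/m = -1/107)
a(d, r) = 2*d/(-6 + r) (a(d, r) = (2*d)/(-6 + r) = 2*d/(-6 + r))
L(-13) - a(0, 5)*(-6)*33 = -1/107 - (2*0/(-6 + 5))*(-6)*33 = -1/107 - (2*0/(-1))*(-6)*33 = -1/107 - (2*0*(-1))*(-6)*33 = -1/107 - 0*(-6)*33 = -1/107 - 0*33 = -1/107 - 1*0 = -1/107 + 0 = -1/107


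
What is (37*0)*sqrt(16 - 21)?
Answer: 0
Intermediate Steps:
(37*0)*sqrt(16 - 21) = 0*sqrt(-5) = 0*(I*sqrt(5)) = 0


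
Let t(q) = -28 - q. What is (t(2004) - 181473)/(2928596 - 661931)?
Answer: -36701/453333 ≈ -0.080958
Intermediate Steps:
(t(2004) - 181473)/(2928596 - 661931) = ((-28 - 1*2004) - 181473)/(2928596 - 661931) = ((-28 - 2004) - 181473)/2266665 = (-2032 - 181473)*(1/2266665) = -183505*1/2266665 = -36701/453333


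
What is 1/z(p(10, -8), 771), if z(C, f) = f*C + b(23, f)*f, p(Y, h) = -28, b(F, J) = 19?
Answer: -1/6939 ≈ -0.00014411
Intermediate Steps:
z(C, f) = 19*f + C*f (z(C, f) = f*C + 19*f = C*f + 19*f = 19*f + C*f)
1/z(p(10, -8), 771) = 1/(771*(19 - 28)) = 1/(771*(-9)) = 1/(-6939) = -1/6939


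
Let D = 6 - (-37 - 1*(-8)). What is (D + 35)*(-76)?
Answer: -5320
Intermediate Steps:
D = 35 (D = 6 - (-37 + 8) = 6 - 1*(-29) = 6 + 29 = 35)
(D + 35)*(-76) = (35 + 35)*(-76) = 70*(-76) = -5320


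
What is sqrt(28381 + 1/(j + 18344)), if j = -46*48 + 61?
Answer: sqrt(7445551278426)/16197 ≈ 168.47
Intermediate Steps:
j = -2147 (j = -2208 + 61 = -2147)
sqrt(28381 + 1/(j + 18344)) = sqrt(28381 + 1/(-2147 + 18344)) = sqrt(28381 + 1/16197) = sqrt(459687058/16197) = sqrt(7445551278426)/16197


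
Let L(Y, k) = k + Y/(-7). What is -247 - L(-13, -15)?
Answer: -1637/7 ≈ -233.86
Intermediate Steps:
L(Y, k) = k - Y/7 (L(Y, k) = k + Y*(-⅐) = k - Y/7)
-247 - L(-13, -15) = -247 - (-15 - ⅐*(-13)) = -247 - (-15 + 13/7) = -247 - 1*(-92/7) = -247 + 92/7 = -1637/7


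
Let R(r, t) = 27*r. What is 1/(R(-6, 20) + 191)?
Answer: 1/29 ≈ 0.034483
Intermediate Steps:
1/(R(-6, 20) + 191) = 1/(27*(-6) + 191) = 1/(-162 + 191) = 1/29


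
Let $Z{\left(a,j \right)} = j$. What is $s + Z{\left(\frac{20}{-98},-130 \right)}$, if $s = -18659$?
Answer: $-18789$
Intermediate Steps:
$s + Z{\left(\frac{20}{-98},-130 \right)} = -18659 - 130 = -18789$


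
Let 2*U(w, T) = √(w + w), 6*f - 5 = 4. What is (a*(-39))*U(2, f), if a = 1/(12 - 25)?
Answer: 3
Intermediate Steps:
f = 3/2 (f = ⅚ + (⅙)*4 = ⅚ + ⅔ = 3/2 ≈ 1.5000)
U(w, T) = √2*√w/2 (U(w, T) = √(w + w)/2 = √(2*w)/2 = (√2*√w)/2 = √2*√w/2)
a = -1/13 (a = 1/(-13) = -1/13 ≈ -0.076923)
(a*(-39))*U(2, f) = (-1/13*(-39))*(√2*√2/2) = 3*1 = 3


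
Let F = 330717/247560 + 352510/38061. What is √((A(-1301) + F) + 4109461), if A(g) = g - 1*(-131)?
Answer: √1125741419512585671316730/523465620 ≈ 2026.9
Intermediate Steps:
F = 33284931779/3140793720 (F = 330717*(1/247560) + 352510*(1/38061) = 110239/82520 + 352510/38061 = 33284931779/3140793720 ≈ 10.598)
A(g) = 131 + g (A(g) = g + 131 = 131 + g)
√((A(-1301) + F) + 4109461) = √(((131 - 1301) + 33284931779/3140793720) + 4109461) = √((-1170 + 33284931779/3140793720) + 4109461) = √(-3641443720621/3140793720 + 4109461) = √(12903327857664299/3140793720) = √1125741419512585671316730/523465620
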